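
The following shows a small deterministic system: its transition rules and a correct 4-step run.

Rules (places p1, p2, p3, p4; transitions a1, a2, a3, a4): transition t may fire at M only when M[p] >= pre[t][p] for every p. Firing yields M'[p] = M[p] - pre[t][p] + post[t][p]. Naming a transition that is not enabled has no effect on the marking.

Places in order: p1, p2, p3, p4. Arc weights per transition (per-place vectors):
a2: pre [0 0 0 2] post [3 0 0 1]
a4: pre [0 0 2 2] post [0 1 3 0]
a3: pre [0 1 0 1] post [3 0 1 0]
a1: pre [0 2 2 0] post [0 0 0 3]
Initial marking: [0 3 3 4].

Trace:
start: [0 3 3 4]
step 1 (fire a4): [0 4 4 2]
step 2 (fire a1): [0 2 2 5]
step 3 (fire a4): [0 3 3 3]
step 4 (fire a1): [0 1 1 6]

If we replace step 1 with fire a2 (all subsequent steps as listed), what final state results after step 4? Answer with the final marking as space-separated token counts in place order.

3 1 1 6

(re-executing from step 1 with the substitution; state before step 1: [0 3 3 4])
step 1 (fire a2): [3 3 3 3]
step 2 (fire a1): [3 1 1 6]
step 3 (fire a4): [3 1 1 6]
step 4 (fire a1): [3 1 1 6]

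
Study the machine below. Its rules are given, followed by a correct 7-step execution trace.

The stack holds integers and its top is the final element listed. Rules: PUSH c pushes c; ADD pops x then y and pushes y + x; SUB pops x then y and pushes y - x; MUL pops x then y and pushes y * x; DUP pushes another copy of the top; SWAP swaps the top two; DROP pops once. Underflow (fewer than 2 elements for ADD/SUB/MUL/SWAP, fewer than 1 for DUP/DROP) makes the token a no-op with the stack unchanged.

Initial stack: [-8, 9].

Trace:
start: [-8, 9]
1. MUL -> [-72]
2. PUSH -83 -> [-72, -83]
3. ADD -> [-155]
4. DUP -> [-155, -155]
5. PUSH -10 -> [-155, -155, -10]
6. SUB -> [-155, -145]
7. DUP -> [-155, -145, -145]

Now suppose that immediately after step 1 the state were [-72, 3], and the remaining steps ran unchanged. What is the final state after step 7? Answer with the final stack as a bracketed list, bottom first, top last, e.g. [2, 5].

state after step 1 := [-72, 3]
2. PUSH -83 -> [-72, 3, -83]
3. ADD -> [-72, -80]
4. DUP -> [-72, -80, -80]
5. PUSH -10 -> [-72, -80, -80, -10]
6. SUB -> [-72, -80, -70]
7. DUP -> [-72, -80, -70, -70]

[-72, -80, -70, -70]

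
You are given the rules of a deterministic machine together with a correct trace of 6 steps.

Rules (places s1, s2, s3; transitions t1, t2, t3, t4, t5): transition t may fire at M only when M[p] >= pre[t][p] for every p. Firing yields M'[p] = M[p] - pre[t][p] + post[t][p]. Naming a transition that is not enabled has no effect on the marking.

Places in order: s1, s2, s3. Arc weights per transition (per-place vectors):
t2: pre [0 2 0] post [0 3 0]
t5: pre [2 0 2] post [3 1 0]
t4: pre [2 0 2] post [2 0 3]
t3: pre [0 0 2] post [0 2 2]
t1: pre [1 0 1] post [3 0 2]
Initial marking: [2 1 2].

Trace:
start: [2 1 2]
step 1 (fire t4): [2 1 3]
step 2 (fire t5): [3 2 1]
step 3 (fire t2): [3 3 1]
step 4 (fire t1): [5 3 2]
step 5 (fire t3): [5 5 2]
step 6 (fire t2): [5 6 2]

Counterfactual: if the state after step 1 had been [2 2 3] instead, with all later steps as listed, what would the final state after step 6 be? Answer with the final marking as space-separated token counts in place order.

5 7 2

state after step 1 := [2 2 3]
step 2 (fire t5): [3 3 1]
step 3 (fire t2): [3 4 1]
step 4 (fire t1): [5 4 2]
step 5 (fire t3): [5 6 2]
step 6 (fire t2): [5 7 2]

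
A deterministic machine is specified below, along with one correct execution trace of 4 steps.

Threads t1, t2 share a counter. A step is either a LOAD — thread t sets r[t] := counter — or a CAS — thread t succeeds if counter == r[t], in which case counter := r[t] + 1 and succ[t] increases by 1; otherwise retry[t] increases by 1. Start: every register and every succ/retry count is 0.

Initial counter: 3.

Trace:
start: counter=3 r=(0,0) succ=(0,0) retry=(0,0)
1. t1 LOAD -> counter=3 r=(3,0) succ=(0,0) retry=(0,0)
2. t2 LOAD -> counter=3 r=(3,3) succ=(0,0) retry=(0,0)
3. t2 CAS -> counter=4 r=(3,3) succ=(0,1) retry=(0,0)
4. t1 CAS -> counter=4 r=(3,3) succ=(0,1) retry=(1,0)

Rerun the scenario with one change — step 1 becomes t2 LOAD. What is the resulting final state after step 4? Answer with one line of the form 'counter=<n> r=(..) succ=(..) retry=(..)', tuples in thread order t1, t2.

counter=4 r=(0,3) succ=(0,1) retry=(1,0)

(re-executing from step 1 with the substitution; state before step 1: counter=3 r=(0,0) succ=(0,0) retry=(0,0))
1. t2 LOAD -> counter=3 r=(0,3) succ=(0,0) retry=(0,0)
2. t2 LOAD -> counter=3 r=(0,3) succ=(0,0) retry=(0,0)
3. t2 CAS -> counter=4 r=(0,3) succ=(0,1) retry=(0,0)
4. t1 CAS -> counter=4 r=(0,3) succ=(0,1) retry=(1,0)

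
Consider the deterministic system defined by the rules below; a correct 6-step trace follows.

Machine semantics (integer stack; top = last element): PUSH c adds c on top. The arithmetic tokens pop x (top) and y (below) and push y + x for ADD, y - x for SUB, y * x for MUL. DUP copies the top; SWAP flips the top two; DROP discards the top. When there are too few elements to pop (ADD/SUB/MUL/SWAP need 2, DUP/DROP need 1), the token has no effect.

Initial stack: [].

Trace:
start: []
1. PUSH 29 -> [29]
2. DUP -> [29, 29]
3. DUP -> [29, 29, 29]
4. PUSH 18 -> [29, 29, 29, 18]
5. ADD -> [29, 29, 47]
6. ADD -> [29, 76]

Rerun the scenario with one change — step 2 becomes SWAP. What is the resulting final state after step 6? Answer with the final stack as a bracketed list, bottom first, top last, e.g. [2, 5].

(re-executing from step 2 with the substitution; state before step 2: [29])
2. SWAP -> [29]
3. DUP -> [29, 29]
4. PUSH 18 -> [29, 29, 18]
5. ADD -> [29, 47]
6. ADD -> [76]

[76]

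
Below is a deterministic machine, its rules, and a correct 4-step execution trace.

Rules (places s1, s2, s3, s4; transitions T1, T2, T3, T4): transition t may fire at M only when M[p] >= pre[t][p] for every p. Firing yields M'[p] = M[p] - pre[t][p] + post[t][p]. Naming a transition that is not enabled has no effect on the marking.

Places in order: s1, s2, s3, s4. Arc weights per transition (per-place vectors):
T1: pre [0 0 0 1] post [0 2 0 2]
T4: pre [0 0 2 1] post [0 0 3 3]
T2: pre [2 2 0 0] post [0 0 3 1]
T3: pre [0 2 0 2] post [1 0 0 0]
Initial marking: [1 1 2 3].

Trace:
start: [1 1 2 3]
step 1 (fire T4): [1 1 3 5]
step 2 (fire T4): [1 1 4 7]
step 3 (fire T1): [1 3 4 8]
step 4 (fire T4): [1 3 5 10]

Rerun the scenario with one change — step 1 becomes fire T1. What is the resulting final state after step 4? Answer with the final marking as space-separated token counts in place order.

1 5 4 9

(re-executing from step 1 with the substitution; state before step 1: [1 1 2 3])
step 1 (fire T1): [1 3 2 4]
step 2 (fire T4): [1 3 3 6]
step 3 (fire T1): [1 5 3 7]
step 4 (fire T4): [1 5 4 9]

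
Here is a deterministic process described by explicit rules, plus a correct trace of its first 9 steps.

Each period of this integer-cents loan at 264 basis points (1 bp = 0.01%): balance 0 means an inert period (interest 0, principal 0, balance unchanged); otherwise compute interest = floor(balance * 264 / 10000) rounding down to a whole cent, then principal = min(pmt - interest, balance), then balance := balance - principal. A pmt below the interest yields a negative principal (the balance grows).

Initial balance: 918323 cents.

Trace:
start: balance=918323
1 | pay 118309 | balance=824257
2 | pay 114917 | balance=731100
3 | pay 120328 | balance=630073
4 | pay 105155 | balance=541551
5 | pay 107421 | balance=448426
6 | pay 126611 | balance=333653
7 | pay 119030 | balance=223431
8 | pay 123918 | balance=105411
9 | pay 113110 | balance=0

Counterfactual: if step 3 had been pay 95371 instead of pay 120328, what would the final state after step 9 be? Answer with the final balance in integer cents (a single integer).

(re-executing from step 3 with the substitution; state before step 3: balance=731100)
3 | pay 95371 | balance=655030
4 | pay 105155 | balance=567167
5 | pay 107421 | balance=474719
6 | pay 126611 | balance=360640
7 | pay 119030 | balance=251130
8 | pay 123918 | balance=133841
9 | pay 113110 | balance=24264

24264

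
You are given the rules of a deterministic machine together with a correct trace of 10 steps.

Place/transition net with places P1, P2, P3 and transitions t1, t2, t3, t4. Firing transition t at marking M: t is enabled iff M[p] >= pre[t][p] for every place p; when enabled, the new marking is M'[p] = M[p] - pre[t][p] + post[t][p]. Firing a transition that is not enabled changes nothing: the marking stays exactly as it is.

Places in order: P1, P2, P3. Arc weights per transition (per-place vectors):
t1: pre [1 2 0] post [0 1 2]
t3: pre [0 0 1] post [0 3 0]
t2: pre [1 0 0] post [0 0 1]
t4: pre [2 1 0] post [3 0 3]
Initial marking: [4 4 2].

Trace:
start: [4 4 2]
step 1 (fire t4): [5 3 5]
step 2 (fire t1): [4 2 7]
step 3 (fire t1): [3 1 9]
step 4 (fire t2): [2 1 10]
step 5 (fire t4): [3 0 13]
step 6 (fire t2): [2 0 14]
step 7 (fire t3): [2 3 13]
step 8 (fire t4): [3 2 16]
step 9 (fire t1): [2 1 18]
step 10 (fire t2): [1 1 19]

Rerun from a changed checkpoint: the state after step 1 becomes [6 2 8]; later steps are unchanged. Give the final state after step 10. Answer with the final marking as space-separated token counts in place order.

state after step 1 := [6 2 8]
step 2 (fire t1): [5 1 10]
step 3 (fire t1): [5 1 10]
step 4 (fire t2): [4 1 11]
step 5 (fire t4): [5 0 14]
step 6 (fire t2): [4 0 15]
step 7 (fire t3): [4 3 14]
step 8 (fire t4): [5 2 17]
step 9 (fire t1): [4 1 19]
step 10 (fire t2): [3 1 20]

3 1 20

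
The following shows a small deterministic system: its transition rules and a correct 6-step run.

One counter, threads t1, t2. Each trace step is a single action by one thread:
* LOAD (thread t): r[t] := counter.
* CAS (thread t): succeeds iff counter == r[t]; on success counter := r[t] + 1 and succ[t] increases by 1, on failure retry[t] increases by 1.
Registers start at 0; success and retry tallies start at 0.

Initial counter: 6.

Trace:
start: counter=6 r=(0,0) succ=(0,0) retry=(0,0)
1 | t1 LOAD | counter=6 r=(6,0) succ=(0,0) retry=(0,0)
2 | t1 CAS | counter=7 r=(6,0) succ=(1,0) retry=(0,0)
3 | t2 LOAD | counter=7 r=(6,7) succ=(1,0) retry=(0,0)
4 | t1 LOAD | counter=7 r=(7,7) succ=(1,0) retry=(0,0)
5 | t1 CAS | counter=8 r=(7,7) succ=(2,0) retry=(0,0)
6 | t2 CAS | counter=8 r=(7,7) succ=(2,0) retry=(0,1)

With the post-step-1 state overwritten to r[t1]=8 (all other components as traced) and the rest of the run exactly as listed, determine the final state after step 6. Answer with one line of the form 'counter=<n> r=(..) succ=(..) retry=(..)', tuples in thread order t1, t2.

counter=7 r=(6,6) succ=(1,0) retry=(1,1)

state after step 1 := counter=6 r=(8,0) succ=(0,0) retry=(0,0)
2 | t1 CAS | counter=6 r=(8,0) succ=(0,0) retry=(1,0)
3 | t2 LOAD | counter=6 r=(8,6) succ=(0,0) retry=(1,0)
4 | t1 LOAD | counter=6 r=(6,6) succ=(0,0) retry=(1,0)
5 | t1 CAS | counter=7 r=(6,6) succ=(1,0) retry=(1,0)
6 | t2 CAS | counter=7 r=(6,6) succ=(1,0) retry=(1,1)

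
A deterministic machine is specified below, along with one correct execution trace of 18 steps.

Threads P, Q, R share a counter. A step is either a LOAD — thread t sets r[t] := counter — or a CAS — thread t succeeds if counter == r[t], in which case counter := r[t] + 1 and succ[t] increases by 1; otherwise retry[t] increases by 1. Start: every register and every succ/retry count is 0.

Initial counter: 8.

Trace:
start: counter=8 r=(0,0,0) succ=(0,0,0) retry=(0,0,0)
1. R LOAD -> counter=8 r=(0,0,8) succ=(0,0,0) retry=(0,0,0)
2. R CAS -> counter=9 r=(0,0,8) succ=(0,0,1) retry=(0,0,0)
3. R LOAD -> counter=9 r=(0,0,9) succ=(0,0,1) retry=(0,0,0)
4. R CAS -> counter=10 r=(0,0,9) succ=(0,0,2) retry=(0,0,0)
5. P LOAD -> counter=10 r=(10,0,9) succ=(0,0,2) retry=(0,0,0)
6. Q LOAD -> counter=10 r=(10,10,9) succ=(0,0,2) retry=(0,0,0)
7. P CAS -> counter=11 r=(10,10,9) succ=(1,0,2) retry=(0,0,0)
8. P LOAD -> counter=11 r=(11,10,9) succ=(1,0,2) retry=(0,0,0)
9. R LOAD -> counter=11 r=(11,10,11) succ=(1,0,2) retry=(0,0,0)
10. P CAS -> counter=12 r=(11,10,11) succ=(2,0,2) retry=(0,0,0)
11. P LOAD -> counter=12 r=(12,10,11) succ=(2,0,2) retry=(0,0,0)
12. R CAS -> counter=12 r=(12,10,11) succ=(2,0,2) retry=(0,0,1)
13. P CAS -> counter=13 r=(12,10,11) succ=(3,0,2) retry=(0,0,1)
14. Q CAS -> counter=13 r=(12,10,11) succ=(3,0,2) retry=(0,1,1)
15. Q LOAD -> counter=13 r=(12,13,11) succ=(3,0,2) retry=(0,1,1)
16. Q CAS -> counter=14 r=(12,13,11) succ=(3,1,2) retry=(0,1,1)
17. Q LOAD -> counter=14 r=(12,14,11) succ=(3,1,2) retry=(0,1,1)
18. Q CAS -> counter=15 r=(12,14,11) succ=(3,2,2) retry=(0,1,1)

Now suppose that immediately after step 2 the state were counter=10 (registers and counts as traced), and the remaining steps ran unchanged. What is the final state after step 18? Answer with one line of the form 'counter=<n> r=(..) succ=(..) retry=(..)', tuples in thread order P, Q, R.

state after step 2 := counter=10 r=(0,0,8) succ=(0,0,1) retry=(0,0,0)
3. R LOAD -> counter=10 r=(0,0,10) succ=(0,0,1) retry=(0,0,0)
4. R CAS -> counter=11 r=(0,0,10) succ=(0,0,2) retry=(0,0,0)
5. P LOAD -> counter=11 r=(11,0,10) succ=(0,0,2) retry=(0,0,0)
6. Q LOAD -> counter=11 r=(11,11,10) succ=(0,0,2) retry=(0,0,0)
7. P CAS -> counter=12 r=(11,11,10) succ=(1,0,2) retry=(0,0,0)
8. P LOAD -> counter=12 r=(12,11,10) succ=(1,0,2) retry=(0,0,0)
9. R LOAD -> counter=12 r=(12,11,12) succ=(1,0,2) retry=(0,0,0)
10. P CAS -> counter=13 r=(12,11,12) succ=(2,0,2) retry=(0,0,0)
11. P LOAD -> counter=13 r=(13,11,12) succ=(2,0,2) retry=(0,0,0)
12. R CAS -> counter=13 r=(13,11,12) succ=(2,0,2) retry=(0,0,1)
13. P CAS -> counter=14 r=(13,11,12) succ=(3,0,2) retry=(0,0,1)
14. Q CAS -> counter=14 r=(13,11,12) succ=(3,0,2) retry=(0,1,1)
15. Q LOAD -> counter=14 r=(13,14,12) succ=(3,0,2) retry=(0,1,1)
16. Q CAS -> counter=15 r=(13,14,12) succ=(3,1,2) retry=(0,1,1)
17. Q LOAD -> counter=15 r=(13,15,12) succ=(3,1,2) retry=(0,1,1)
18. Q CAS -> counter=16 r=(13,15,12) succ=(3,2,2) retry=(0,1,1)

counter=16 r=(13,15,12) succ=(3,2,2) retry=(0,1,1)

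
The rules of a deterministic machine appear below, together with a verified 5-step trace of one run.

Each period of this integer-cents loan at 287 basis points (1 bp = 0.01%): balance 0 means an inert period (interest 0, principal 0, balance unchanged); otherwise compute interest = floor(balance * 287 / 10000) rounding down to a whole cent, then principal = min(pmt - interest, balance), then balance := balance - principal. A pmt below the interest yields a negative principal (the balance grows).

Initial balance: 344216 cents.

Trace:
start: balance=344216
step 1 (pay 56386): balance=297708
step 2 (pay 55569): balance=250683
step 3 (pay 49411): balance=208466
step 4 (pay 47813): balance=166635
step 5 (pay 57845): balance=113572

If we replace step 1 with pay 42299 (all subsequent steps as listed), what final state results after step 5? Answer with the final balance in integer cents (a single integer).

(re-executing from step 1 with the substitution; state before step 1: balance=344216)
step 1 (pay 42299): balance=311795
step 2 (pay 55569): balance=265174
step 3 (pay 49411): balance=223373
step 4 (pay 47813): balance=181970
step 5 (pay 57845): balance=129347

129347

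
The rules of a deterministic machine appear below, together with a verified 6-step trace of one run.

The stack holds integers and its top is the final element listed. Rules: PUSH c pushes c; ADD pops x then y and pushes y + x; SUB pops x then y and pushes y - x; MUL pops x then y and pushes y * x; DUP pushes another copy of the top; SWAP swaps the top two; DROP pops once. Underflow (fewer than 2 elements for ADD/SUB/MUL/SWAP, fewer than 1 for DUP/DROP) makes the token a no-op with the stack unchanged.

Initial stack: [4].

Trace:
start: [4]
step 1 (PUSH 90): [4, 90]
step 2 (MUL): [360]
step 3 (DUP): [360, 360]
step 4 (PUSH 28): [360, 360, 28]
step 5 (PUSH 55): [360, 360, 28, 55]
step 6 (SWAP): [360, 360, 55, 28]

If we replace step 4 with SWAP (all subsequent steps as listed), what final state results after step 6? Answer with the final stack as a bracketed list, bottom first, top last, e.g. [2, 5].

[360, 55, 360]

(re-executing from step 4 with the substitution; state before step 4: [360, 360])
step 4 (SWAP): [360, 360]
step 5 (PUSH 55): [360, 360, 55]
step 6 (SWAP): [360, 55, 360]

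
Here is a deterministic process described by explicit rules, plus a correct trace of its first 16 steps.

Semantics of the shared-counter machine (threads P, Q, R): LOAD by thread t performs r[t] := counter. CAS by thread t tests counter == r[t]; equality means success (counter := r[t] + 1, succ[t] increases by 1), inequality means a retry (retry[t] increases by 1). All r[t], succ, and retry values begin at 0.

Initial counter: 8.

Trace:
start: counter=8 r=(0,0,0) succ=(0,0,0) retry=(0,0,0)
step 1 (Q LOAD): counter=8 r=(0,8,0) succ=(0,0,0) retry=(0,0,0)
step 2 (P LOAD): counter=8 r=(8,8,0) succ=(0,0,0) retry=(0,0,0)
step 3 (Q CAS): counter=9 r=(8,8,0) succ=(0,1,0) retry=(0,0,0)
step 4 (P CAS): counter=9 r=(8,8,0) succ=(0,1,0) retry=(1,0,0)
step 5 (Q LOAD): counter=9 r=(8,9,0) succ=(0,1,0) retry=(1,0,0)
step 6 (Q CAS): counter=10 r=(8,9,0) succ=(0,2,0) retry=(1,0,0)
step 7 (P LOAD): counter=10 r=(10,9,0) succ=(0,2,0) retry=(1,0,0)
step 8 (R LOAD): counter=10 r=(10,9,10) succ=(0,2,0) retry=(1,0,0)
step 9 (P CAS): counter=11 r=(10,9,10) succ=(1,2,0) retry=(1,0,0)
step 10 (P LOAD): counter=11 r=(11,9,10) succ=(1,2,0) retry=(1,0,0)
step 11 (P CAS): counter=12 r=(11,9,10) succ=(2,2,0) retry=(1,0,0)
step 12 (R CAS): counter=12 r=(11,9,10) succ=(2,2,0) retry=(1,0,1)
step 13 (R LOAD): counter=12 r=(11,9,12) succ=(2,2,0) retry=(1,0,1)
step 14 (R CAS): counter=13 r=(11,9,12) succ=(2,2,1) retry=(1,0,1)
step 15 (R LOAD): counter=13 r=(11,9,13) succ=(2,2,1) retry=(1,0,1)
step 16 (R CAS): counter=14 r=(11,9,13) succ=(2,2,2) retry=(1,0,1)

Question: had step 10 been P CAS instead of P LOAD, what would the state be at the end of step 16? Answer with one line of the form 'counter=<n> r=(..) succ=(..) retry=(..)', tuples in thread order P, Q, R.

(re-executing from step 10 with the substitution; state before step 10: counter=11 r=(10,9,10) succ=(1,2,0) retry=(1,0,0))
step 10 (P CAS): counter=11 r=(10,9,10) succ=(1,2,0) retry=(2,0,0)
step 11 (P CAS): counter=11 r=(10,9,10) succ=(1,2,0) retry=(3,0,0)
step 12 (R CAS): counter=11 r=(10,9,10) succ=(1,2,0) retry=(3,0,1)
step 13 (R LOAD): counter=11 r=(10,9,11) succ=(1,2,0) retry=(3,0,1)
step 14 (R CAS): counter=12 r=(10,9,11) succ=(1,2,1) retry=(3,0,1)
step 15 (R LOAD): counter=12 r=(10,9,12) succ=(1,2,1) retry=(3,0,1)
step 16 (R CAS): counter=13 r=(10,9,12) succ=(1,2,2) retry=(3,0,1)

counter=13 r=(10,9,12) succ=(1,2,2) retry=(3,0,1)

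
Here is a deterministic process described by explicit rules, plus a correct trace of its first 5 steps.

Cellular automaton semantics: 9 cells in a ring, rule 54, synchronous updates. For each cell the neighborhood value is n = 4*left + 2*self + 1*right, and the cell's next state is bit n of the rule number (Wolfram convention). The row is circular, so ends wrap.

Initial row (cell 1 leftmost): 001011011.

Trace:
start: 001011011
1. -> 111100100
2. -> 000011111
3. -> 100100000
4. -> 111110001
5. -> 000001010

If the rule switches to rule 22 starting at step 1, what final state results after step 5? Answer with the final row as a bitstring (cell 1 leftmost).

000010010

(re-executing steps 1..5 under rule 22; state before step 1: 001011011)
1. -> 111000000
2. -> 000100001
3. -> 101110011
4. -> 000001100
5. -> 000010010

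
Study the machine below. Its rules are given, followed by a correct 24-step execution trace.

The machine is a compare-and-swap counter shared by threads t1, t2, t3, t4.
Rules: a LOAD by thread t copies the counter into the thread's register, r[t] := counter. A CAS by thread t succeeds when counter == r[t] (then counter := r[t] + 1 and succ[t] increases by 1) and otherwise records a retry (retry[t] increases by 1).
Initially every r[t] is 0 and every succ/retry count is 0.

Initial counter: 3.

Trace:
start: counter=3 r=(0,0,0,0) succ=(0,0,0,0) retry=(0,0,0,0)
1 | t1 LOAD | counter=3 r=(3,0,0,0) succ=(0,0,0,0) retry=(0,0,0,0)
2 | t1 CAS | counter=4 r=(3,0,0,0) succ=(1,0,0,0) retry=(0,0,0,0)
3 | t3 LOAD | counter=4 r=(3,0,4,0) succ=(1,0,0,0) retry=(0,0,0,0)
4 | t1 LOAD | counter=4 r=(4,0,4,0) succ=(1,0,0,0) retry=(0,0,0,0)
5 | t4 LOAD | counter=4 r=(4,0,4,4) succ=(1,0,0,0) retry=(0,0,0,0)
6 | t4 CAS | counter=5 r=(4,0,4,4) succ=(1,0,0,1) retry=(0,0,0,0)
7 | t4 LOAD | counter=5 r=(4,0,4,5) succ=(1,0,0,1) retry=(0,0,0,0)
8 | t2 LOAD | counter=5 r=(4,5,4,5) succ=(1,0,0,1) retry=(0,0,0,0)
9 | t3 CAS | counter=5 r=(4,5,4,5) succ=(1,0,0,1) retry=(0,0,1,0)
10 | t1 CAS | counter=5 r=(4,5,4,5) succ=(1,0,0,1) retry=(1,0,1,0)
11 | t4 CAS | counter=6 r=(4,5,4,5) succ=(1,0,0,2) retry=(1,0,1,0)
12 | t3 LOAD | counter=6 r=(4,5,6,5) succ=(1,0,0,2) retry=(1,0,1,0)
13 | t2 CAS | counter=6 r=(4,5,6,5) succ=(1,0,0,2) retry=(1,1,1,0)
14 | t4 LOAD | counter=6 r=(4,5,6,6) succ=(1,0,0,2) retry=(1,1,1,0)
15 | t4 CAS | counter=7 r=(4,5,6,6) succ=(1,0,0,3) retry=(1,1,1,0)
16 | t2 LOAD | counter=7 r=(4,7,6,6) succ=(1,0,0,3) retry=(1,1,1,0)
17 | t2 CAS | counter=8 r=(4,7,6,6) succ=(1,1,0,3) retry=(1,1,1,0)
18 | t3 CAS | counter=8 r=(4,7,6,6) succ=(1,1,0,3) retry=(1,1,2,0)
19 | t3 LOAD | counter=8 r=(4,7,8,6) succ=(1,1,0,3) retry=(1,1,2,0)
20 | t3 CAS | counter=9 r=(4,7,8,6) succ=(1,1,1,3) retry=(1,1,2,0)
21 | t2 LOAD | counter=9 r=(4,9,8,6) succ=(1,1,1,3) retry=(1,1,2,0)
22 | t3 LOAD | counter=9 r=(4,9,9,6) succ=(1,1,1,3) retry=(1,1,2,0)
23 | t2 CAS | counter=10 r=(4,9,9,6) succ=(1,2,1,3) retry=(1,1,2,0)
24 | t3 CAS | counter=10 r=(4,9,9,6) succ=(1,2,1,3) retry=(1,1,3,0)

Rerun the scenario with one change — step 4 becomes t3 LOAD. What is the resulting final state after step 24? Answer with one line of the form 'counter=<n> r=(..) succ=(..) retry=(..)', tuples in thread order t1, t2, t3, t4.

(re-executing from step 4 with the substitution; state before step 4: counter=4 r=(3,0,4,0) succ=(1,0,0,0) retry=(0,0,0,0))
4 | t3 LOAD | counter=4 r=(3,0,4,0) succ=(1,0,0,0) retry=(0,0,0,0)
5 | t4 LOAD | counter=4 r=(3,0,4,4) succ=(1,0,0,0) retry=(0,0,0,0)
6 | t4 CAS | counter=5 r=(3,0,4,4) succ=(1,0,0,1) retry=(0,0,0,0)
7 | t4 LOAD | counter=5 r=(3,0,4,5) succ=(1,0,0,1) retry=(0,0,0,0)
8 | t2 LOAD | counter=5 r=(3,5,4,5) succ=(1,0,0,1) retry=(0,0,0,0)
9 | t3 CAS | counter=5 r=(3,5,4,5) succ=(1,0,0,1) retry=(0,0,1,0)
10 | t1 CAS | counter=5 r=(3,5,4,5) succ=(1,0,0,1) retry=(1,0,1,0)
11 | t4 CAS | counter=6 r=(3,5,4,5) succ=(1,0,0,2) retry=(1,0,1,0)
12 | t3 LOAD | counter=6 r=(3,5,6,5) succ=(1,0,0,2) retry=(1,0,1,0)
13 | t2 CAS | counter=6 r=(3,5,6,5) succ=(1,0,0,2) retry=(1,1,1,0)
14 | t4 LOAD | counter=6 r=(3,5,6,6) succ=(1,0,0,2) retry=(1,1,1,0)
15 | t4 CAS | counter=7 r=(3,5,6,6) succ=(1,0,0,3) retry=(1,1,1,0)
16 | t2 LOAD | counter=7 r=(3,7,6,6) succ=(1,0,0,3) retry=(1,1,1,0)
17 | t2 CAS | counter=8 r=(3,7,6,6) succ=(1,1,0,3) retry=(1,1,1,0)
18 | t3 CAS | counter=8 r=(3,7,6,6) succ=(1,1,0,3) retry=(1,1,2,0)
19 | t3 LOAD | counter=8 r=(3,7,8,6) succ=(1,1,0,3) retry=(1,1,2,0)
20 | t3 CAS | counter=9 r=(3,7,8,6) succ=(1,1,1,3) retry=(1,1,2,0)
21 | t2 LOAD | counter=9 r=(3,9,8,6) succ=(1,1,1,3) retry=(1,1,2,0)
22 | t3 LOAD | counter=9 r=(3,9,9,6) succ=(1,1,1,3) retry=(1,1,2,0)
23 | t2 CAS | counter=10 r=(3,9,9,6) succ=(1,2,1,3) retry=(1,1,2,0)
24 | t3 CAS | counter=10 r=(3,9,9,6) succ=(1,2,1,3) retry=(1,1,3,0)

counter=10 r=(3,9,9,6) succ=(1,2,1,3) retry=(1,1,3,0)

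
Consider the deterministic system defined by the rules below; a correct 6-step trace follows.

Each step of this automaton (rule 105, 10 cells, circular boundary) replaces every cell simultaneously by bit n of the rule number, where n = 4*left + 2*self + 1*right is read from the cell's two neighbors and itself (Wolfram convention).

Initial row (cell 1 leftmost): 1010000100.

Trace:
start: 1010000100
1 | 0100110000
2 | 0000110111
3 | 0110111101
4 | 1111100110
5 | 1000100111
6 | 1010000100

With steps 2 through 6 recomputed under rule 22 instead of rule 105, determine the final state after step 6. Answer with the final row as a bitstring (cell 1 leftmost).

1000010111

(re-executing steps 2..6 under rule 22; state before step 2: 0100110000)
2 | 1111001000
3 | 0000111101
4 | 1001000001
5 | 0111100010
6 | 1000010111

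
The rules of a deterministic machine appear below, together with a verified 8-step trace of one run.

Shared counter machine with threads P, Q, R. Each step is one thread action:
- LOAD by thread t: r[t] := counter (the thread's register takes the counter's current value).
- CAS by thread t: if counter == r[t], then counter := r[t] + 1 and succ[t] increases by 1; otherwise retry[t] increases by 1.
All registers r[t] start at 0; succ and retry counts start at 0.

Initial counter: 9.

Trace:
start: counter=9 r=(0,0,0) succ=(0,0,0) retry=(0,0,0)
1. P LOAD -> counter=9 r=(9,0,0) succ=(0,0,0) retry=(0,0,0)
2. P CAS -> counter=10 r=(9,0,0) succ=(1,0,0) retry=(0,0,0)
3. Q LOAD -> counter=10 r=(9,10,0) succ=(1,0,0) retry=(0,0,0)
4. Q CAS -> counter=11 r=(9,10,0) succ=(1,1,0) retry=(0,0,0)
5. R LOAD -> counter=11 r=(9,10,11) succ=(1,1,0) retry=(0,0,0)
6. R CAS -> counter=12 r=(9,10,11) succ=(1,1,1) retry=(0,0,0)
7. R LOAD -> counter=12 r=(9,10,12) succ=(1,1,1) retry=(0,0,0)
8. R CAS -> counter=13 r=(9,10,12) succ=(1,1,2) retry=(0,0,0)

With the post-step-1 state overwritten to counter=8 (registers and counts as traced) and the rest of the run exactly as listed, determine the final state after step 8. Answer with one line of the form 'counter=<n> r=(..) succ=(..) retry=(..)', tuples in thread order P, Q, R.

counter=11 r=(9,8,10) succ=(0,1,2) retry=(1,0,0)

state after step 1 := counter=8 r=(9,0,0) succ=(0,0,0) retry=(0,0,0)
2. P CAS -> counter=8 r=(9,0,0) succ=(0,0,0) retry=(1,0,0)
3. Q LOAD -> counter=8 r=(9,8,0) succ=(0,0,0) retry=(1,0,0)
4. Q CAS -> counter=9 r=(9,8,0) succ=(0,1,0) retry=(1,0,0)
5. R LOAD -> counter=9 r=(9,8,9) succ=(0,1,0) retry=(1,0,0)
6. R CAS -> counter=10 r=(9,8,9) succ=(0,1,1) retry=(1,0,0)
7. R LOAD -> counter=10 r=(9,8,10) succ=(0,1,1) retry=(1,0,0)
8. R CAS -> counter=11 r=(9,8,10) succ=(0,1,2) retry=(1,0,0)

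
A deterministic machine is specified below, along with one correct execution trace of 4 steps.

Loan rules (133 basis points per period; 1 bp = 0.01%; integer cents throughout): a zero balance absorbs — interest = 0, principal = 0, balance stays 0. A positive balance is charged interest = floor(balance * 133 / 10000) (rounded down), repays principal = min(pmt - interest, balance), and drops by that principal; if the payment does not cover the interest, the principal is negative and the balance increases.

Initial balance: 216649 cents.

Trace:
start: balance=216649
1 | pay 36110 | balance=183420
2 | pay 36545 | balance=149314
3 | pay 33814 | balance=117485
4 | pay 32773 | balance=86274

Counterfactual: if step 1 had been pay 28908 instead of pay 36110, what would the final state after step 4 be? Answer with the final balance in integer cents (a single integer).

(re-executing from step 1 with the substitution; state before step 1: balance=216649)
1 | pay 28908 | balance=190622
2 | pay 36545 | balance=156612
3 | pay 33814 | balance=124880
4 | pay 32773 | balance=93767

93767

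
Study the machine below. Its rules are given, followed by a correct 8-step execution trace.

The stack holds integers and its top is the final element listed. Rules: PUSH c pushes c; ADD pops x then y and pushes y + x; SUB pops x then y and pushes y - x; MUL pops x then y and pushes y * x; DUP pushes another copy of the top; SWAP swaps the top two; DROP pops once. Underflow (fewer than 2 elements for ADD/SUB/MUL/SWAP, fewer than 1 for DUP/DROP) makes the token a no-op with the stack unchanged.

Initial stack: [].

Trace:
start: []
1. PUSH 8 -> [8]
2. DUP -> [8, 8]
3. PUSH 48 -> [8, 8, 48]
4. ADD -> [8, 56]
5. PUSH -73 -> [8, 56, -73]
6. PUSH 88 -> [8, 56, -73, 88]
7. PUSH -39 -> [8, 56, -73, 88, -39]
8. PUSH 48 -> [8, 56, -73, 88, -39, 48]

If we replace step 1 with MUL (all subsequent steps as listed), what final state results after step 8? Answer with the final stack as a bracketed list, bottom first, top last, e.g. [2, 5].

(re-executing from step 1 with the substitution; state before step 1: [])
1. MUL -> []
2. DUP -> []
3. PUSH 48 -> [48]
4. ADD -> [48]
5. PUSH -73 -> [48, -73]
6. PUSH 88 -> [48, -73, 88]
7. PUSH -39 -> [48, -73, 88, -39]
8. PUSH 48 -> [48, -73, 88, -39, 48]

[48, -73, 88, -39, 48]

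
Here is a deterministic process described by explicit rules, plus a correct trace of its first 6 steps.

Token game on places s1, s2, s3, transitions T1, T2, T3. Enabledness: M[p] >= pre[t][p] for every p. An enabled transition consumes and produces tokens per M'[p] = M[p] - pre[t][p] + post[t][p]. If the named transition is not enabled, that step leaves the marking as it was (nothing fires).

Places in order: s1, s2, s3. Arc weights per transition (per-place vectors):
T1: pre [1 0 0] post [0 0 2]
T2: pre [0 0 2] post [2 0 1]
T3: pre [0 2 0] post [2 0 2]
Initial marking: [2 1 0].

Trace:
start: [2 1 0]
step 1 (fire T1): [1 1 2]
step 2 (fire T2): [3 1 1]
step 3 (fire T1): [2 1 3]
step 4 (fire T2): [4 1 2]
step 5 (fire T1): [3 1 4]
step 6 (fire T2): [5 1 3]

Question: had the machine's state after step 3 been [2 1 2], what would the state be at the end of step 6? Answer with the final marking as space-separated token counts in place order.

state after step 3 := [2 1 2]
step 4 (fire T2): [4 1 1]
step 5 (fire T1): [3 1 3]
step 6 (fire T2): [5 1 2]

5 1 2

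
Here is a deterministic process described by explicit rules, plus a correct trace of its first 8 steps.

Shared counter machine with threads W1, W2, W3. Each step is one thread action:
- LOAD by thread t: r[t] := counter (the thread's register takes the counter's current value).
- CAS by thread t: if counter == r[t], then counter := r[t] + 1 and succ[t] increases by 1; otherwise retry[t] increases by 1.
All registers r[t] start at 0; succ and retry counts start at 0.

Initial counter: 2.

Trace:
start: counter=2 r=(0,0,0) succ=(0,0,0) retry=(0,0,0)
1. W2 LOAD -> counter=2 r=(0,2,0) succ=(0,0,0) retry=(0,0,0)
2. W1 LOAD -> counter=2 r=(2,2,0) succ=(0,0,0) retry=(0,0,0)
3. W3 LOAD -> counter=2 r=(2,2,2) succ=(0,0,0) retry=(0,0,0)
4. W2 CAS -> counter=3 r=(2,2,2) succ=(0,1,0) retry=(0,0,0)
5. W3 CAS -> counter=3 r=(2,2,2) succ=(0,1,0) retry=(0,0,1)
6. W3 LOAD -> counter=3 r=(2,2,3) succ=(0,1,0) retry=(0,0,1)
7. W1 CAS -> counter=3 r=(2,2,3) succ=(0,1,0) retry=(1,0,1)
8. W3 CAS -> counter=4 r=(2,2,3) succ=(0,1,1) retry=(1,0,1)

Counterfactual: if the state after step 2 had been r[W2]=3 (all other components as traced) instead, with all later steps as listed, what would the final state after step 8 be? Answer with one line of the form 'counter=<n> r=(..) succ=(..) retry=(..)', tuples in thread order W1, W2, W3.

state after step 2 := counter=2 r=(2,3,0) succ=(0,0,0) retry=(0,0,0)
3. W3 LOAD -> counter=2 r=(2,3,2) succ=(0,0,0) retry=(0,0,0)
4. W2 CAS -> counter=2 r=(2,3,2) succ=(0,0,0) retry=(0,1,0)
5. W3 CAS -> counter=3 r=(2,3,2) succ=(0,0,1) retry=(0,1,0)
6. W3 LOAD -> counter=3 r=(2,3,3) succ=(0,0,1) retry=(0,1,0)
7. W1 CAS -> counter=3 r=(2,3,3) succ=(0,0,1) retry=(1,1,0)
8. W3 CAS -> counter=4 r=(2,3,3) succ=(0,0,2) retry=(1,1,0)

counter=4 r=(2,3,3) succ=(0,0,2) retry=(1,1,0)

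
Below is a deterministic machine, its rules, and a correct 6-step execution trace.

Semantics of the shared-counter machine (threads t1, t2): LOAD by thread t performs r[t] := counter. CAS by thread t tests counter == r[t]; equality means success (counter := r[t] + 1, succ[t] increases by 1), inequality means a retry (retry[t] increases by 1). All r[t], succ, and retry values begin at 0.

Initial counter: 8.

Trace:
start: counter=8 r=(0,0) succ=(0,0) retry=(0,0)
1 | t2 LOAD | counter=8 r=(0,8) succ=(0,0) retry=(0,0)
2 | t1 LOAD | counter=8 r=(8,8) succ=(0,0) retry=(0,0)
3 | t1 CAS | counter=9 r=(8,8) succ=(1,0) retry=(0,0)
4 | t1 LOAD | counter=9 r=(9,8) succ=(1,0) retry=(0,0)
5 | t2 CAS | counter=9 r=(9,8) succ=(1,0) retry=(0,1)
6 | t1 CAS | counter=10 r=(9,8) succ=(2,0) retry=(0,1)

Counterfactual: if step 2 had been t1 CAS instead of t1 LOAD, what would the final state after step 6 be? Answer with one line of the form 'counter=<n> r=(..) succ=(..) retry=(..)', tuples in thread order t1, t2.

(re-executing from step 2 with the substitution; state before step 2: counter=8 r=(0,8) succ=(0,0) retry=(0,0))
2 | t1 CAS | counter=8 r=(0,8) succ=(0,0) retry=(1,0)
3 | t1 CAS | counter=8 r=(0,8) succ=(0,0) retry=(2,0)
4 | t1 LOAD | counter=8 r=(8,8) succ=(0,0) retry=(2,0)
5 | t2 CAS | counter=9 r=(8,8) succ=(0,1) retry=(2,0)
6 | t1 CAS | counter=9 r=(8,8) succ=(0,1) retry=(3,0)

counter=9 r=(8,8) succ=(0,1) retry=(3,0)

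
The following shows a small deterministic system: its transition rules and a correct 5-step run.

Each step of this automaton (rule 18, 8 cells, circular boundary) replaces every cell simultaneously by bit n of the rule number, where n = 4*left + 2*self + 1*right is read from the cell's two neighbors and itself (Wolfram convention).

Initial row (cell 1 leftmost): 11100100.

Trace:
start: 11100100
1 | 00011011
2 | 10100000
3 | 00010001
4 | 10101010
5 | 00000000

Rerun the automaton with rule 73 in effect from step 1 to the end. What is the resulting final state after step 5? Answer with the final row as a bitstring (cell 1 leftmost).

00001110

(re-executing steps 1..5 under rule 73; state before step 1: 11100100)
1 | 10100000
2 | 00001110
3 | 11101010
4 | 10100000
5 | 00001110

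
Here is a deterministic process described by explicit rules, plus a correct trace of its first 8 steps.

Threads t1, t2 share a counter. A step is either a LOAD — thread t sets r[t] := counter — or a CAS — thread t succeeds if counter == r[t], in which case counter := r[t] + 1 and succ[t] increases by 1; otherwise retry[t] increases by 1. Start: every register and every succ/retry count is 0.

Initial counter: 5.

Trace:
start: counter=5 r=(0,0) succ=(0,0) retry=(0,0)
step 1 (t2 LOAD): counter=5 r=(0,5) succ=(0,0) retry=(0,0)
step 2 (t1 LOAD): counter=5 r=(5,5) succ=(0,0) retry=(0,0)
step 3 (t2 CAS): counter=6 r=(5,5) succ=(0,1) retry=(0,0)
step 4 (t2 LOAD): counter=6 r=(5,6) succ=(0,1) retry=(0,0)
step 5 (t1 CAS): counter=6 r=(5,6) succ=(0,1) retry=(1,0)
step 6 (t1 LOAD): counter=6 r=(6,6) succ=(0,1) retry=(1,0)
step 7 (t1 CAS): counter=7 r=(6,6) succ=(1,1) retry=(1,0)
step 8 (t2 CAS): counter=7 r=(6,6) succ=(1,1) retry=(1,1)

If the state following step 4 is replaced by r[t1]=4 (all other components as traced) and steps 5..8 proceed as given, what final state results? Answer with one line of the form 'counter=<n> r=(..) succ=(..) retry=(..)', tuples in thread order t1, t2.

counter=7 r=(6,6) succ=(1,1) retry=(1,1)

state after step 4 := counter=6 r=(4,6) succ=(0,1) retry=(0,0)
step 5 (t1 CAS): counter=6 r=(4,6) succ=(0,1) retry=(1,0)
step 6 (t1 LOAD): counter=6 r=(6,6) succ=(0,1) retry=(1,0)
step 7 (t1 CAS): counter=7 r=(6,6) succ=(1,1) retry=(1,0)
step 8 (t2 CAS): counter=7 r=(6,6) succ=(1,1) retry=(1,1)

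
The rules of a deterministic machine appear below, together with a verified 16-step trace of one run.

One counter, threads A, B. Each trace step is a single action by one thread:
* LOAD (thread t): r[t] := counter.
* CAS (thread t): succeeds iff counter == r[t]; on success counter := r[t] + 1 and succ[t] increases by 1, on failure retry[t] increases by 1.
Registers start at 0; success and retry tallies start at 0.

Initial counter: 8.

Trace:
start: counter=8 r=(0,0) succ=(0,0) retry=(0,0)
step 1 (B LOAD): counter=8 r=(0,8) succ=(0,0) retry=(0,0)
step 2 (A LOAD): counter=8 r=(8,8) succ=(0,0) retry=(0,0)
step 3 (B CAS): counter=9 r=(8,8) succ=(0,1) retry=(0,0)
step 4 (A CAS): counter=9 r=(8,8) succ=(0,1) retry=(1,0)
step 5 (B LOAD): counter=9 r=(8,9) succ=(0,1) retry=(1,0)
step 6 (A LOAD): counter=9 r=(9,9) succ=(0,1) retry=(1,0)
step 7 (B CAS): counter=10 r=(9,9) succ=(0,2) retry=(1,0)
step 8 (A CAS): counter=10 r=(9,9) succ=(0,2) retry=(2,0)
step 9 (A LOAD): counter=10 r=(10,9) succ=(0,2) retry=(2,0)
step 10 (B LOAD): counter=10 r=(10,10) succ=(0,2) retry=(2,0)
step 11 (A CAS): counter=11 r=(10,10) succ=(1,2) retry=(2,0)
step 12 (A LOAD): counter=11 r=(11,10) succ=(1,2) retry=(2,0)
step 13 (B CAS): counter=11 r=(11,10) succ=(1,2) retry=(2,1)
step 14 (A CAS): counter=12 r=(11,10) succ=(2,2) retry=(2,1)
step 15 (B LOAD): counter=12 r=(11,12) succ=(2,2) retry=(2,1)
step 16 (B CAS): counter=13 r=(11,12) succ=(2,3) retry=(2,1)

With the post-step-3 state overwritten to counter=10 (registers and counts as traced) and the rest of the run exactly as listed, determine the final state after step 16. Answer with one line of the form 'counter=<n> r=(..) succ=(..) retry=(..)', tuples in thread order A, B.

state after step 3 := counter=10 r=(8,8) succ=(0,1) retry=(0,0)
step 4 (A CAS): counter=10 r=(8,8) succ=(0,1) retry=(1,0)
step 5 (B LOAD): counter=10 r=(8,10) succ=(0,1) retry=(1,0)
step 6 (A LOAD): counter=10 r=(10,10) succ=(0,1) retry=(1,0)
step 7 (B CAS): counter=11 r=(10,10) succ=(0,2) retry=(1,0)
step 8 (A CAS): counter=11 r=(10,10) succ=(0,2) retry=(2,0)
step 9 (A LOAD): counter=11 r=(11,10) succ=(0,2) retry=(2,0)
step 10 (B LOAD): counter=11 r=(11,11) succ=(0,2) retry=(2,0)
step 11 (A CAS): counter=12 r=(11,11) succ=(1,2) retry=(2,0)
step 12 (A LOAD): counter=12 r=(12,11) succ=(1,2) retry=(2,0)
step 13 (B CAS): counter=12 r=(12,11) succ=(1,2) retry=(2,1)
step 14 (A CAS): counter=13 r=(12,11) succ=(2,2) retry=(2,1)
step 15 (B LOAD): counter=13 r=(12,13) succ=(2,2) retry=(2,1)
step 16 (B CAS): counter=14 r=(12,13) succ=(2,3) retry=(2,1)

counter=14 r=(12,13) succ=(2,3) retry=(2,1)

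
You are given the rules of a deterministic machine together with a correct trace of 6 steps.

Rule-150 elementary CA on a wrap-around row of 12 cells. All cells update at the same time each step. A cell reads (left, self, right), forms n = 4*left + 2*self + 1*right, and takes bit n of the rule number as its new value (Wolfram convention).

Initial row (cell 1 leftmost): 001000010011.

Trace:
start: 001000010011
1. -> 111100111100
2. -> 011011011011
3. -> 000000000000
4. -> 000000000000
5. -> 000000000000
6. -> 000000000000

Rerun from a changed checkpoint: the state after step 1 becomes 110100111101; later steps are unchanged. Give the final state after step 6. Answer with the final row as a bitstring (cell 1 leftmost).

110011001100

state after step 1 := 110100111101
2. -> 100111011000
3. -> 111010000101
4. -> 110011001100
5. -> 001100110011
6. -> 110011001100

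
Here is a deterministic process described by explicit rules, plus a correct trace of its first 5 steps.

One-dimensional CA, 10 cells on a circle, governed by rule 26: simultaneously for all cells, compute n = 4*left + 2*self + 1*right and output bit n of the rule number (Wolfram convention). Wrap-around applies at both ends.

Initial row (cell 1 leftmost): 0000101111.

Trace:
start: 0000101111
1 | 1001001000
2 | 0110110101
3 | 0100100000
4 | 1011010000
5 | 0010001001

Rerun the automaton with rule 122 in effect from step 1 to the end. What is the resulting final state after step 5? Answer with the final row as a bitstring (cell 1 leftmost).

1111111000

(re-executing steps 1..5 under rule 122; state before step 1: 0000101111)
1 | 1001011001
2 | 1110111111
3 | 0011100000
4 | 0110110000
5 | 1111111000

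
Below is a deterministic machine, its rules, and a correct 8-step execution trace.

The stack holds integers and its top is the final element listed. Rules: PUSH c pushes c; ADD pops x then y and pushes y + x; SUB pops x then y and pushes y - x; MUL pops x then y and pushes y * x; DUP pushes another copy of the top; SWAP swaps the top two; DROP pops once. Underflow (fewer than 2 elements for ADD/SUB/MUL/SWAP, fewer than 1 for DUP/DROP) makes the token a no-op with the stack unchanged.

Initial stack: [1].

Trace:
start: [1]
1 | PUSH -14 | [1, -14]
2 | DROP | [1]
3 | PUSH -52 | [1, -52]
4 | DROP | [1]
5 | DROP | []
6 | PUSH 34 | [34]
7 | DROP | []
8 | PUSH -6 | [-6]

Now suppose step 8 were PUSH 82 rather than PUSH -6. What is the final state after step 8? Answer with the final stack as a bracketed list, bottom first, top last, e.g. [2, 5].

(re-executing from step 8 with the substitution; state before step 8: [])
8 | PUSH 82 | [82]

[82]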